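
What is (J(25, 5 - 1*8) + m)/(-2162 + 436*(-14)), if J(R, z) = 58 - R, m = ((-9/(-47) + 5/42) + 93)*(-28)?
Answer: 363737/1165506 ≈ 0.31209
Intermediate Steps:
m = -368390/141 (m = ((-9*(-1/47) + 5*(1/42)) + 93)*(-28) = ((9/47 + 5/42) + 93)*(-28) = (613/1974 + 93)*(-28) = (184195/1974)*(-28) = -368390/141 ≈ -2612.7)
(J(25, 5 - 1*8) + m)/(-2162 + 436*(-14)) = ((58 - 1*25) - 368390/141)/(-2162 + 436*(-14)) = ((58 - 25) - 368390/141)/(-2162 - 6104) = (33 - 368390/141)/(-8266) = -363737/141*(-1/8266) = 363737/1165506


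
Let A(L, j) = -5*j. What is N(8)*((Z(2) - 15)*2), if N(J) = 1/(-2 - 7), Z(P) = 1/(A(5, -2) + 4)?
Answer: 209/63 ≈ 3.3175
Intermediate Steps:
Z(P) = 1/14 (Z(P) = 1/(-5*(-2) + 4) = 1/(10 + 4) = 1/14)
N(J) = -1/9 (N(J) = 1/(-9) = -1/9)
N(8)*((Z(2) - 15)*2) = -(1/14 - 15)*2/9 = -(-209)*2/126 = -1/9*(-209/7) = 209/63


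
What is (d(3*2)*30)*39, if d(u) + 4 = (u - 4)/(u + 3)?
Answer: -4420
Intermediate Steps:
d(u) = -4 + (-4 + u)/(3 + u) (d(u) = -4 + (u - 4)/(u + 3) = -4 + (-4 + u)/(3 + u))
(d(3*2)*30)*39 = (((-16 - 9*2)/(3 + 3*2))*30)*39 = (((-16 - 3*6)/(3 + 6))*30)*39 = (((-16 - 18)/9)*30)*39 = (((⅑)*(-34))*30)*39 = -34/9*30*39 = -340/3*39 = -4420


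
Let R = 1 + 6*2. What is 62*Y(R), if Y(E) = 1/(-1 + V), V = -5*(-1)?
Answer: 31/2 ≈ 15.500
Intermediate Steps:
R = 13 (R = 1 + 12 = 13)
V = 5
Y(E) = 1/4 (Y(E) = 1/(-1 + 5) = 1/4)
62*Y(R) = 62*(1/4) = 31/2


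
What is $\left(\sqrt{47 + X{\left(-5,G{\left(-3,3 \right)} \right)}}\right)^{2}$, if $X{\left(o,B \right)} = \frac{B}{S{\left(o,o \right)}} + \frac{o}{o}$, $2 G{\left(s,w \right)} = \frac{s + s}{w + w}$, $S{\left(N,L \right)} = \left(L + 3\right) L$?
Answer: $\frac{959}{20} \approx 47.95$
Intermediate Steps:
$S{\left(N,L \right)} = L \left(3 + L\right)$ ($S{\left(N,L \right)} = \left(3 + L\right) L = L \left(3 + L\right)$)
$G{\left(s,w \right)} = \frac{s}{2 w}$ ($G{\left(s,w \right)} = \frac{\left(s + s\right) \frac{1}{w + w}}{2} = \frac{2 s \frac{1}{2 w}}{2} = \frac{s \frac{1}{w}}{2} = \frac{s}{2 w}$)
$X{\left(o,B \right)} = 1 + \frac{B}{o \left(3 + o\right)}$ ($X{\left(o,B \right)} = \frac{B}{o \left(3 + o\right)} + \frac{o}{o} = B \frac{1}{o \left(3 + o\right)} + 1 = \frac{B}{o \left(3 + o\right)} + 1 = 1 + \frac{B}{o \left(3 + o\right)}$)
$\left(\sqrt{47 + X{\left(-5,G{\left(-3,3 \right)} \right)}}\right)^{2} = \left(\sqrt{47 + \frac{\frac{1}{2} \left(-3\right) \frac{1}{3} - 5 \left(3 - 5\right)}{\left(-5\right) \left(3 - 5\right)}}\right)^{2} = \left(\sqrt{47 - \frac{\frac{1}{2} \left(-3\right) \frac{1}{3} - -10}{5 \left(-2\right)}}\right)^{2} = \left(\sqrt{47 - - \frac{- \frac{1}{2} + 10}{10}}\right)^{2} = \left(\sqrt{47 - \left(- \frac{1}{10}\right) \frac{19}{2}}\right)^{2} = \left(\sqrt{47 + \frac{19}{20}}\right)^{2} = \left(\sqrt{\frac{959}{20}}\right)^{2} = \left(\frac{\sqrt{4795}}{10}\right)^{2} = \frac{959}{20}$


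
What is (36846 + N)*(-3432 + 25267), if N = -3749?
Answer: 722672995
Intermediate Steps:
(36846 + N)*(-3432 + 25267) = (36846 - 3749)*(-3432 + 25267) = 33097*21835 = 722672995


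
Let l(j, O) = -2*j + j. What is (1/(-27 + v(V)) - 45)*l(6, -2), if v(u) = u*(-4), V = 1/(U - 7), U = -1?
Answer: 14322/53 ≈ 270.23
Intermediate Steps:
l(j, O) = -j
V = -⅛ (V = 1/(-1 - 7) = 1/(-8) = -⅛ ≈ -0.12500)
v(u) = -4*u
(1/(-27 + v(V)) - 45)*l(6, -2) = (1/(-27 - 4*(-⅛)) - 45)*(-1*6) = (1/(-27 + ½) - 45)*(-6) = (1/(-53/2) - 45)*(-6) = (-2/53 - 45)*(-6) = -2387/53*(-6) = 14322/53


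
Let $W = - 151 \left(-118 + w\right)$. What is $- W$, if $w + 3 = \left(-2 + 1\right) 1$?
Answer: $-18422$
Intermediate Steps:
$w = -4$ ($w = -3 + \left(-2 + 1\right) 1 = -3 - 1 = -4$)
$W = 18422$ ($W = - 151 \left(-118 - 4\right) = \left(-151\right) \left(-122\right) = 18422$)
$- W = \left(-1\right) 18422 = -18422$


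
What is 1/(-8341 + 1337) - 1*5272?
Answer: -36925089/7004 ≈ -5272.0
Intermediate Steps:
1/(-8341 + 1337) - 1*5272 = 1/(-7004) - 5272 = -1/7004 - 5272 = -36925089/7004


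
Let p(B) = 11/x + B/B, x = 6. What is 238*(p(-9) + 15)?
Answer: 12733/3 ≈ 4244.3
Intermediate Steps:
p(B) = 17/6 (p(B) = 11/6 + B/B = 11*(⅙) + 1 = 11/6 + 1 = 17/6)
238*(p(-9) + 15) = 238*(17/6 + 15) = 238*(107/6) = 12733/3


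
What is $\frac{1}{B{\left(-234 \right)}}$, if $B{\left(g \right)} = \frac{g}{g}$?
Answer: $1$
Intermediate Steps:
$B{\left(g \right)} = 1$
$\frac{1}{B{\left(-234 \right)}} = 1^{-1} = 1$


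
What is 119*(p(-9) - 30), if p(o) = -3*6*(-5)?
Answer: 7140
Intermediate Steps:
p(o) = 90 (p(o) = -18*(-5) = 90)
119*(p(-9) - 30) = 119*(90 - 30) = 119*60 = 7140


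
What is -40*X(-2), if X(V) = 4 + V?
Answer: -80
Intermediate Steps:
-40*X(-2) = -40*(4 - 2) = -40*2 = -80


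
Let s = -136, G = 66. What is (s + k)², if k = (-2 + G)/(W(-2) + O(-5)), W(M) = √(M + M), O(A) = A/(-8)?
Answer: 1204241472/78961 + 584187904*I/78961 ≈ 15251.0 + 7398.4*I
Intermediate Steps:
O(A) = -A/8 (O(A) = A*(-⅛) = -A/8)
W(M) = √2*√M (W(M) = √(2*M) = √2*√M)
k = 4096*(5/8 - 2*I)/281 (k = (-2 + 66)/(√2*√(-2) - ⅛*(-5)) = 64/(√2*(I*√2) + 5/8) = 64/(2*I + 5/8) = 64/(5/8 + 2*I) = 64*(64*(5/8 - 2*I)/281) = 4096*(5/8 - 2*I)/281 ≈ 9.1103 - 29.153*I)
(s + k)² = (-136 + (2560/281 - 8192*I/281))² = (-35656/281 - 8192*I/281)²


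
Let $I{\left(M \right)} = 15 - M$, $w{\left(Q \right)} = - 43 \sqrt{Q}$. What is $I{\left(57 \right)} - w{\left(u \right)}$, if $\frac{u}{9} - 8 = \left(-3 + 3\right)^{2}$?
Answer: $-42 + 258 \sqrt{2} \approx 322.87$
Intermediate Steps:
$u = 72$ ($u = 72 + 9 \left(-3 + 3\right)^{2} = 72 + 9 \cdot 0^{2} = 72 + 9 \cdot 0 = 72 + 0 = 72$)
$I{\left(57 \right)} - w{\left(u \right)} = \left(15 - 57\right) - - 43 \sqrt{72} = \left(15 - 57\right) - - 43 \cdot 6 \sqrt{2} = -42 - - 258 \sqrt{2} = -42 + 258 \sqrt{2}$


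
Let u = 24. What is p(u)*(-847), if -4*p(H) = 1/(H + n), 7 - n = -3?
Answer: 847/136 ≈ 6.2279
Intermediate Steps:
n = 10 (n = 7 - 1*(-3) = 7 + 3 = 10)
p(H) = -1/(4*(10 + H)) (p(H) = -1/(4*(H + 10)) = -1/(4*(10 + H)))
p(u)*(-847) = -1/(40 + 4*24)*(-847) = -1/(40 + 96)*(-847) = -1/136*(-847) = 847/136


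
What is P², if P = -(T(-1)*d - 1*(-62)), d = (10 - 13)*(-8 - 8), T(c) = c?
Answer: 196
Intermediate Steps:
d = 48 (d = -3*(-16) = 48)
P = -14 (P = -(-1*48 - 1*(-62)) = -(-48 + 62) = -1*14 = -14)
P² = (-14)² = 196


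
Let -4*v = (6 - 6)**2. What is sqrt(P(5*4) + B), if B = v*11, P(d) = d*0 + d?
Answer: 2*sqrt(5) ≈ 4.4721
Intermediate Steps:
v = 0 (v = -(6 - 6)**2/4 = -1/4*0**2 = -1/4*0 = 0)
P(d) = d (P(d) = 0 + d = d)
B = 0 (B = 0*11 = 0)
sqrt(P(5*4) + B) = sqrt(5*4 + 0) = sqrt(20 + 0) = sqrt(20) = 2*sqrt(5)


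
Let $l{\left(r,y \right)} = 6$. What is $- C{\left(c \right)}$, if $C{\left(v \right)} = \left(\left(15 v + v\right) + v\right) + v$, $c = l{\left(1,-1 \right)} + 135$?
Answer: $-2538$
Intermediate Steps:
$c = 141$ ($c = 6 + 135 = 141$)
$C{\left(v \right)} = 18 v$ ($C{\left(v \right)} = \left(16 v + v\right) + v = 17 v + v = 18 v$)
$- C{\left(c \right)} = - 18 \cdot 141 = \left(-1\right) 2538 = -2538$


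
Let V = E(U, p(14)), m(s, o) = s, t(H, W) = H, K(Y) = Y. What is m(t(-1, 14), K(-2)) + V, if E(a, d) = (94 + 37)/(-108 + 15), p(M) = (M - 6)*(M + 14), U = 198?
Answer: -224/93 ≈ -2.4086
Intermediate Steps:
p(M) = (-6 + M)*(14 + M)
E(a, d) = -131/93 (E(a, d) = 131/(-93) = 131*(-1/93) = -131/93)
V = -131/93 ≈ -1.4086
m(t(-1, 14), K(-2)) + V = -1 - 131/93 = -224/93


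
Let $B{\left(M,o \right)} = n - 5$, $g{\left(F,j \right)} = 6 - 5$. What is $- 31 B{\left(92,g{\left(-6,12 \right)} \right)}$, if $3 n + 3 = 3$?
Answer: $155$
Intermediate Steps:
$n = 0$ ($n = -1 + \frac{1}{3} \cdot 3 = -1 + 1 = 0$)
$g{\left(F,j \right)} = 1$ ($g{\left(F,j \right)} = 6 - 5 = 1$)
$B{\left(M,o \right)} = -5$ ($B{\left(M,o \right)} = 0 - 5 = -5$)
$- 31 B{\left(92,g{\left(-6,12 \right)} \right)} = \left(-31\right) \left(-5\right) = 155$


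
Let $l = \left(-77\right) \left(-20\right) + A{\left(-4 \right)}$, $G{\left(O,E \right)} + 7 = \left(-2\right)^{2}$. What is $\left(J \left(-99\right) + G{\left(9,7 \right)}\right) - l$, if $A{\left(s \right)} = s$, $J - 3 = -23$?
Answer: $441$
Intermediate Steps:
$G{\left(O,E \right)} = -3$ ($G{\left(O,E \right)} = -7 + \left(-2\right)^{2} = -7 + 4 = -3$)
$J = -20$ ($J = 3 - 23 = -20$)
$l = 1536$ ($l = \left(-77\right) \left(-20\right) - 4 = 1540 - 4 = 1536$)
$\left(J \left(-99\right) + G{\left(9,7 \right)}\right) - l = \left(\left(-20\right) \left(-99\right) - 3\right) - 1536 = \left(1980 - 3\right) - 1536 = 1977 - 1536 = 441$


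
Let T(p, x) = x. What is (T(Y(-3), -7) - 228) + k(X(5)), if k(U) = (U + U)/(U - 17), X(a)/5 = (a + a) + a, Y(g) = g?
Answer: -6740/29 ≈ -232.41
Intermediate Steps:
X(a) = 15*a (X(a) = 5*((a + a) + a) = 5*(2*a + a) = 5*(3*a) = 15*a)
k(U) = 2*U/(-17 + U) (k(U) = (2*U)/(-17 + U) = 2*U/(-17 + U))
(T(Y(-3), -7) - 228) + k(X(5)) = (-7 - 228) + 2*(15*5)/(-17 + 15*5) = -235 + 2*75/(-17 + 75) = -235 + 2*75/58 = -235 + 2*75*(1/58) = -235 + 75/29 = -6740/29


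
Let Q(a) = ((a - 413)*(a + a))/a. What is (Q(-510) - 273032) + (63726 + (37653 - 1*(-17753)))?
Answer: -155746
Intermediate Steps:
Q(a) = -826 + 2*a (Q(a) = ((-413 + a)*(2*a))/a = (2*a*(-413 + a))/a = -826 + 2*a)
(Q(-510) - 273032) + (63726 + (37653 - 1*(-17753))) = ((-826 + 2*(-510)) - 273032) + (63726 + (37653 - 1*(-17753))) = ((-826 - 1020) - 273032) + (63726 + (37653 + 17753)) = (-1846 - 273032) + (63726 + 55406) = -274878 + 119132 = -155746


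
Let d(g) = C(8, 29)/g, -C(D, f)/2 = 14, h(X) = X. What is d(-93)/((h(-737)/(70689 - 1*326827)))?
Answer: 7171864/68541 ≈ 104.64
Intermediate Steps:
C(D, f) = -28 (C(D, f) = -2*14 = -28)
d(g) = -28/g
d(-93)/((h(-737)/(70689 - 1*326827))) = (-28/(-93))/((-737/(70689 - 1*326827))) = (-28*(-1/93))/((-737/(70689 - 326827))) = 28/(93*((-737/(-256138)))) = 28/(93*((-737*(-1/256138)))) = 28/(93*(737/256138)) = (28/93)*(256138/737) = 7171864/68541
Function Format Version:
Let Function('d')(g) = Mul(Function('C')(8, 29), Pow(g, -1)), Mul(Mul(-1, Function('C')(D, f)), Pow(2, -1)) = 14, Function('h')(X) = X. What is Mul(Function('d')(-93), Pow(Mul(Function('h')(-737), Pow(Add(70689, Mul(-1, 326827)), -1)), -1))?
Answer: Rational(7171864, 68541) ≈ 104.64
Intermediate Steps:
Function('C')(D, f) = -28 (Function('C')(D, f) = Mul(-2, 14) = -28)
Function('d')(g) = Mul(-28, Pow(g, -1))
Mul(Function('d')(-93), Pow(Mul(Function('h')(-737), Pow(Add(70689, Mul(-1, 326827)), -1)), -1)) = Mul(Mul(-28, Pow(-93, -1)), Pow(Mul(-737, Pow(Add(70689, Mul(-1, 326827)), -1)), -1)) = Mul(Mul(-28, Rational(-1, 93)), Pow(Mul(-737, Pow(Add(70689, -326827), -1)), -1)) = Mul(Rational(28, 93), Pow(Mul(-737, Pow(-256138, -1)), -1)) = Mul(Rational(28, 93), Pow(Mul(-737, Rational(-1, 256138)), -1)) = Mul(Rational(28, 93), Pow(Rational(737, 256138), -1)) = Mul(Rational(28, 93), Rational(256138, 737)) = Rational(7171864, 68541)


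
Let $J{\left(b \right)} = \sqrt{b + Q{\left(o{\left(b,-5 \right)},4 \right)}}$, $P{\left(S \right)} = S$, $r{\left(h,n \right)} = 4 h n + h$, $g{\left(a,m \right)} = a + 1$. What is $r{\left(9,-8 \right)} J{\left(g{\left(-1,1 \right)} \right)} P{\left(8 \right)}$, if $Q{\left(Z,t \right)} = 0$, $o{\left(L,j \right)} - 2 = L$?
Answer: $0$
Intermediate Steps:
$g{\left(a,m \right)} = 1 + a$
$o{\left(L,j \right)} = 2 + L$
$r{\left(h,n \right)} = h + 4 h n$ ($r{\left(h,n \right)} = 4 h n + h = h + 4 h n$)
$J{\left(b \right)} = \sqrt{b}$ ($J{\left(b \right)} = \sqrt{b + 0} = \sqrt{b}$)
$r{\left(9,-8 \right)} J{\left(g{\left(-1,1 \right)} \right)} P{\left(8 \right)} = 9 \left(1 + 4 \left(-8\right)\right) \sqrt{1 - 1} \cdot 8 = 9 \left(1 - 32\right) \sqrt{0} \cdot 8 = 9 \left(-31\right) 0 \cdot 8 = \left(-279\right) 0 \cdot 8 = 0 \cdot 8 = 0$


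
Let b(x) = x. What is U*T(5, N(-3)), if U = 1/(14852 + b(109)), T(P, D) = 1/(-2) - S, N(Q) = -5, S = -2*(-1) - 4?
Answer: 1/9974 ≈ 0.00010026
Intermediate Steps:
S = -2 (S = 2 - 4 = -2)
T(P, D) = 3/2 (T(P, D) = 1/(-2) - 1*(-2) = -½ + 2 = 3/2)
U = 1/14961 (U = 1/(14852 + 109) = 1/14961 ≈ 6.6840e-5)
U*T(5, N(-3)) = (1/14961)*(3/2) = 1/9974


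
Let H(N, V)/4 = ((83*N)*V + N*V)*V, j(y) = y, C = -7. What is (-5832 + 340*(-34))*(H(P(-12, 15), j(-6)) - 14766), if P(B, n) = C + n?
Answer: -1426178784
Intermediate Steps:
P(B, n) = -7 + n
H(N, V) = 336*N*V² (H(N, V) = 4*(((83*N)*V + N*V)*V) = 4*((83*N*V + N*V)*V) = 4*((84*N*V)*V) = 4*(84*N*V²) = 336*N*V²)
(-5832 + 340*(-34))*(H(P(-12, 15), j(-6)) - 14766) = (-5832 + 340*(-34))*(336*(-7 + 15)*(-6)² - 14766) = (-5832 - 11560)*(336*8*36 - 14766) = -17392*(96768 - 14766) = -17392*82002 = -1426178784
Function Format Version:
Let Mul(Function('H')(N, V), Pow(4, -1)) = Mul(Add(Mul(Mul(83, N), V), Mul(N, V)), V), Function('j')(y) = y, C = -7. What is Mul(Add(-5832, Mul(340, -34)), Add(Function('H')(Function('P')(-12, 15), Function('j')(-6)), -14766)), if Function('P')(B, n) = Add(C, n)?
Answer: -1426178784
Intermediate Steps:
Function('P')(B, n) = Add(-7, n)
Function('H')(N, V) = Mul(336, N, Pow(V, 2)) (Function('H')(N, V) = Mul(4, Mul(Add(Mul(Mul(83, N), V), Mul(N, V)), V)) = Mul(4, Mul(Add(Mul(83, N, V), Mul(N, V)), V)) = Mul(4, Mul(Mul(84, N, V), V)) = Mul(4, Mul(84, N, Pow(V, 2))) = Mul(336, N, Pow(V, 2)))
Mul(Add(-5832, Mul(340, -34)), Add(Function('H')(Function('P')(-12, 15), Function('j')(-6)), -14766)) = Mul(Add(-5832, Mul(340, -34)), Add(Mul(336, Add(-7, 15), Pow(-6, 2)), -14766)) = Mul(Add(-5832, -11560), Add(Mul(336, 8, 36), -14766)) = Mul(-17392, Add(96768, -14766)) = Mul(-17392, 82002) = -1426178784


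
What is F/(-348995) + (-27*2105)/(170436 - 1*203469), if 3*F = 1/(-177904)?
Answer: 3528749114301811/2050939904853840 ≈ 1.7206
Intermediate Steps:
F = -1/533712 (F = (⅓)/(-177904) = (⅓)*(-1/177904) = -1/533712 ≈ -1.8737e-6)
F/(-348995) + (-27*2105)/(170436 - 1*203469) = -1/533712/(-348995) + (-27*2105)/(170436 - 1*203469) = -1/533712*(-1/348995) + (-1*56835)/(170436 - 203469) = 1/186262819440 - 56835/(-33033) = 1/186262819440 - 56835*(-1/33033) = 1/186262819440 + 18945/11011 = 3528749114301811/2050939904853840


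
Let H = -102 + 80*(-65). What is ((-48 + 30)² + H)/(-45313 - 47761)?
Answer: 2489/46537 ≈ 0.053484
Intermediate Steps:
H = -5302 (H = -102 - 5200 = -5302)
((-48 + 30)² + H)/(-45313 - 47761) = ((-48 + 30)² - 5302)/(-45313 - 47761) = ((-18)² - 5302)/(-93074) = (324 - 5302)*(-1/93074) = -4978*(-1/93074) = 2489/46537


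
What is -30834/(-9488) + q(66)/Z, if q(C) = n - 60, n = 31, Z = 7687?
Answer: 118372903/36467128 ≈ 3.2460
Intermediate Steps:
q(C) = -29 (q(C) = 31 - 60 = -29)
-30834/(-9488) + q(66)/Z = -30834/(-9488) - 29/7687 = -30834*(-1/9488) - 29*1/7687 = 15417/4744 - 29/7687 = 118372903/36467128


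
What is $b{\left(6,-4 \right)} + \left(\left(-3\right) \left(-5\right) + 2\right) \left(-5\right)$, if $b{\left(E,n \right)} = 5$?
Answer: $-80$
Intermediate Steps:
$b{\left(6,-4 \right)} + \left(\left(-3\right) \left(-5\right) + 2\right) \left(-5\right) = 5 + \left(\left(-3\right) \left(-5\right) + 2\right) \left(-5\right) = 5 + \left(15 + 2\right) \left(-5\right) = 5 + 17 \left(-5\right) = 5 - 85 = -80$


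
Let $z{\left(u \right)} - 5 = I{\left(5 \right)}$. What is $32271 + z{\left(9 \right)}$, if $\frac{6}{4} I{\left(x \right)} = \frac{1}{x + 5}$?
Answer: $\frac{484141}{15} \approx 32276.0$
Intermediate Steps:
$I{\left(x \right)} = \frac{2}{3 \left(5 + x\right)}$ ($I{\left(x \right)} = \frac{2}{3 \left(x + 5\right)} = \frac{2}{3 \left(5 + x\right)}$)
$z{\left(u \right)} = \frac{76}{15}$ ($z{\left(u \right)} = 5 + \frac{2}{3 \left(5 + 5\right)} = 5 + \frac{2}{3 \cdot 10} = 5 + \frac{2}{3} \cdot \frac{1}{10} = 5 + \frac{1}{15} = \frac{76}{15}$)
$32271 + z{\left(9 \right)} = 32271 + \frac{76}{15} = \frac{484141}{15}$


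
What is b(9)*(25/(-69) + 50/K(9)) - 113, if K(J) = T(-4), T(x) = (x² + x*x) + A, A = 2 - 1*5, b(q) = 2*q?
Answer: -59021/667 ≈ -88.487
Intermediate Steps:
A = -3 (A = 2 - 5 = -3)
T(x) = -3 + 2*x² (T(x) = (x² + x*x) - 3 = (x² + x²) - 3 = 2*x² - 3 = -3 + 2*x²)
K(J) = 29 (K(J) = -3 + 2*(-4)² = -3 + 2*16 = -3 + 32 = 29)
b(9)*(25/(-69) + 50/K(9)) - 113 = (2*9)*(25/(-69) + 50/29) - 113 = 18*(25*(-1/69) + 50*(1/29)) - 113 = 18*(-25/69 + 50/29) - 113 = 18*(2725/2001) - 113 = 16350/667 - 113 = -59021/667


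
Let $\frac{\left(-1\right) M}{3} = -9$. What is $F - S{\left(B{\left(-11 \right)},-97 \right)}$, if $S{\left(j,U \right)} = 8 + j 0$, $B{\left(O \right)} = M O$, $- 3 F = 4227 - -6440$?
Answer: $- \frac{10691}{3} \approx -3563.7$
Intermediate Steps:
$F = - \frac{10667}{3}$ ($F = - \frac{4227 - -6440}{3} = - \frac{4227 + 6440}{3} = \left(- \frac{1}{3}\right) 10667 = - \frac{10667}{3} \approx -3555.7$)
$M = 27$ ($M = \left(-3\right) \left(-9\right) = 27$)
$B{\left(O \right)} = 27 O$
$S{\left(j,U \right)} = 8$ ($S{\left(j,U \right)} = 8 + 0 = 8$)
$F - S{\left(B{\left(-11 \right)},-97 \right)} = - \frac{10667}{3} - 8 = - \frac{10691}{3}$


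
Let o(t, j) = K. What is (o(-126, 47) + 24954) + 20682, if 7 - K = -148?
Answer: 45791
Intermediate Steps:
K = 155 (K = 7 - 1*(-148) = 7 + 148 = 155)
o(t, j) = 155
(o(-126, 47) + 24954) + 20682 = (155 + 24954) + 20682 = 25109 + 20682 = 45791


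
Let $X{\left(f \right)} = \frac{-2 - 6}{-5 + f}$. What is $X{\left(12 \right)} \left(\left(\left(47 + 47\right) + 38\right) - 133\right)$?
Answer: $\frac{8}{7} \approx 1.1429$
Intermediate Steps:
$X{\left(f \right)} = - \frac{8}{-5 + f}$
$X{\left(12 \right)} \left(\left(\left(47 + 47\right) + 38\right) - 133\right) = - \frac{8}{-5 + 12} \left(\left(\left(47 + 47\right) + 38\right) - 133\right) = - \frac{8}{7} \left(\left(94 + 38\right) - 133\right) = \left(-8\right) \frac{1}{7} \left(132 - 133\right) = \left(- \frac{8}{7}\right) \left(-1\right) = \frac{8}{7}$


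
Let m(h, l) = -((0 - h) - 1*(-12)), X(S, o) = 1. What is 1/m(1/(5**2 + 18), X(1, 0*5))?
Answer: -43/515 ≈ -0.083495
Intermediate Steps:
m(h, l) = -12 + h (m(h, l) = -(-h + 12) = -(12 - h) = -12 + h)
1/m(1/(5**2 + 18), X(1, 0*5)) = 1/(-12 + 1/(5**2 + 18)) = 1/(-12 + 1/(25 + 18)) = 1/(-12 + 1/43) = 1/(-515/43) = -43/515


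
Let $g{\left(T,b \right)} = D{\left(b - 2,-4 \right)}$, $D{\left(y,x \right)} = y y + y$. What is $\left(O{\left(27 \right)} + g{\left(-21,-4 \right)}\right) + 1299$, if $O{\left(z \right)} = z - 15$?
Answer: $1341$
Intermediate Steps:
$O{\left(z \right)} = -15 + z$
$D{\left(y,x \right)} = y + y^{2}$ ($D{\left(y,x \right)} = y^{2} + y = y + y^{2}$)
$g{\left(T,b \right)} = \left(-1 + b\right) \left(-2 + b\right)$ ($g{\left(T,b \right)} = \left(b - 2\right) \left(1 + \left(b - 2\right)\right) = \left(-2 + b\right) \left(1 + \left(-2 + b\right)\right) = \left(-2 + b\right) \left(-1 + b\right) = \left(-1 + b\right) \left(-2 + b\right)$)
$\left(O{\left(27 \right)} + g{\left(-21,-4 \right)}\right) + 1299 = \left(\left(-15 + 27\right) + \left(-1 - 4\right) \left(-2 - 4\right)\right) + 1299 = \left(12 - -30\right) + 1299 = \left(12 + 30\right) + 1299 = 42 + 1299 = 1341$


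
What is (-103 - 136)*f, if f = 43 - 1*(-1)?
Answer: -10516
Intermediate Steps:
f = 44 (f = 43 + 1 = 44)
(-103 - 136)*f = (-103 - 136)*44 = -239*44 = -10516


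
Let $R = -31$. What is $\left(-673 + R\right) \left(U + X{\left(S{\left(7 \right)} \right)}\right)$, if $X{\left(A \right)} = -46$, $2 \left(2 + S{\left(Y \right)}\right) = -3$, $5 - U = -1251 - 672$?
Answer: $-1324928$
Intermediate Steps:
$U = 1928$ ($U = 5 - \left(-1251 - 672\right) = 5 - -1923 = 5 + 1923 = 1928$)
$S{\left(Y \right)} = - \frac{7}{2}$ ($S{\left(Y \right)} = -2 + \frac{1}{2} \left(-3\right) = -2 - \frac{3}{2} = - \frac{7}{2}$)
$\left(-673 + R\right) \left(U + X{\left(S{\left(7 \right)} \right)}\right) = \left(-673 - 31\right) \left(1928 - 46\right) = \left(-704\right) 1882 = -1324928$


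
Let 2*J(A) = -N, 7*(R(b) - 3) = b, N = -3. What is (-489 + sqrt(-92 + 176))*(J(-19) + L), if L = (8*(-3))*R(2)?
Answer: 529587/14 - 1083*sqrt(21)/7 ≈ 37119.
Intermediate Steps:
R(b) = 3 + b/7
J(A) = 3/2 (J(A) = (-1*(-3))/2 = (1/2)*3 = 3/2)
L = -552/7 (L = (8*(-3))*(3 + (1/7)*2) = -24*(3 + 2/7) = -24*23/7 = -552/7 ≈ -78.857)
(-489 + sqrt(-92 + 176))*(J(-19) + L) = (-489 + sqrt(-92 + 176))*(3/2 - 552/7) = (-489 + sqrt(84))*(-1083/14) = (-489 + 2*sqrt(21))*(-1083/14) = 529587/14 - 1083*sqrt(21)/7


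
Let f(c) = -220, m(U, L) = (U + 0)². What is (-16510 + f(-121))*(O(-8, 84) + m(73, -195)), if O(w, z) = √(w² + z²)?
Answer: -89154170 - 66920*√445 ≈ -9.0566e+7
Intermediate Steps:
m(U, L) = U²
(-16510 + f(-121))*(O(-8, 84) + m(73, -195)) = (-16510 - 220)*(√((-8)² + 84²) + 73²) = -16730*(√(64 + 7056) + 5329) = -16730*(√7120 + 5329) = -16730*(4*√445 + 5329) = -16730*(5329 + 4*√445) = -89154170 - 66920*√445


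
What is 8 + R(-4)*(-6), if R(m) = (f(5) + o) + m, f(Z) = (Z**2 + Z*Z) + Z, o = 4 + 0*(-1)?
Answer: -322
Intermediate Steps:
o = 4 (o = 4 + 0 = 4)
f(Z) = Z + 2*Z**2 (f(Z) = (Z**2 + Z**2) + Z = 2*Z**2 + Z = Z + 2*Z**2)
R(m) = 59 + m (R(m) = (5*(1 + 2*5) + 4) + m = (5*(1 + 10) + 4) + m = (5*11 + 4) + m = (55 + 4) + m = 59 + m)
8 + R(-4)*(-6) = 8 + (59 - 4)*(-6) = 8 + 55*(-6) = 8 - 330 = -322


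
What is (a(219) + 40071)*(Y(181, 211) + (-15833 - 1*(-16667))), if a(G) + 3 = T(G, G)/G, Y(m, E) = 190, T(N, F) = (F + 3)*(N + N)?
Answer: 41484288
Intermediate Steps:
T(N, F) = 2*N*(3 + F) (T(N, F) = (3 + F)*(2*N) = 2*N*(3 + F))
a(G) = 3 + 2*G (a(G) = -3 + (2*G*(3 + G))/G = -3 + (6 + 2*G) = 3 + 2*G)
(a(219) + 40071)*(Y(181, 211) + (-15833 - 1*(-16667))) = ((3 + 2*219) + 40071)*(190 + (-15833 - 1*(-16667))) = ((3 + 438) + 40071)*(190 + (-15833 + 16667)) = (441 + 40071)*(190 + 834) = 40512*1024 = 41484288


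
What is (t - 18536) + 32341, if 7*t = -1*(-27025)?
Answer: 123660/7 ≈ 17666.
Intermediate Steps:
t = 27025/7 (t = (-1*(-27025))/7 = (⅐)*27025 = 27025/7 ≈ 3860.7)
(t - 18536) + 32341 = (27025/7 - 18536) + 32341 = -102727/7 + 32341 = 123660/7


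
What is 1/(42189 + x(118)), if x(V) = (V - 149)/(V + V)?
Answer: 236/9956573 ≈ 2.3703e-5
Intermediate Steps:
x(V) = (-149 + V)/(2*V) (x(V) = (-149 + V)/((2*V)) = (-149 + V)*(1/(2*V)) = (-149 + V)/(2*V))
1/(42189 + x(118)) = 1/(42189 + (½)*(-149 + 118)/118) = 1/(42189 + (½)*(1/118)*(-31)) = 1/(42189 - 31/236) = 1/(9956573/236) = 236/9956573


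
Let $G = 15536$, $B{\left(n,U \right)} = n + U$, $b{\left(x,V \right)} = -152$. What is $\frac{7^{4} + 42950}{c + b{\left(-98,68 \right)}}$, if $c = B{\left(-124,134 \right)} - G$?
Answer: $- \frac{5039}{1742} \approx -2.8927$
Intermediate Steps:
$B{\left(n,U \right)} = U + n$
$c = -15526$ ($c = \left(134 - 124\right) - 15536 = 10 - 15536 = -15526$)
$\frac{7^{4} + 42950}{c + b{\left(-98,68 \right)}} = \frac{7^{4} + 42950}{-15526 - 152} = \frac{2401 + 42950}{-15678} = 45351 \left(- \frac{1}{15678}\right) = - \frac{5039}{1742}$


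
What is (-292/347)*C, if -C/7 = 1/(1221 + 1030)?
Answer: 2044/781097 ≈ 0.0026168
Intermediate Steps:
C = -7/2251 (C = -7/(1221 + 1030) = -7/2251 ≈ -0.0031097)
(-292/347)*C = -292/347*(-7/2251) = 2044/781097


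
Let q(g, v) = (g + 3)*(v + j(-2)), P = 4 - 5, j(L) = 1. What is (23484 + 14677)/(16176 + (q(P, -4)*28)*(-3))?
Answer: 38161/16680 ≈ 2.2878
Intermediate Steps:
P = -1
q(g, v) = (1 + v)*(3 + g) (q(g, v) = (g + 3)*(v + 1) = (3 + g)*(1 + v) = (1 + v)*(3 + g))
(23484 + 14677)/(16176 + (q(P, -4)*28)*(-3)) = (23484 + 14677)/(16176 + ((3 - 1 + 3*(-4) - 1*(-4))*28)*(-3)) = 38161/(16176 + ((3 - 1 - 12 + 4)*28)*(-3)) = 38161/(16176 - 6*28*(-3)) = 38161/(16176 - 168*(-3)) = 38161/(16176 + 504) = 38161/16680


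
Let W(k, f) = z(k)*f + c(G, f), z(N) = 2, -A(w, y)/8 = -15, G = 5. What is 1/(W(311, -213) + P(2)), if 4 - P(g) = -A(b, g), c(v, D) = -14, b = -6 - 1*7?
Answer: -1/316 ≈ -0.0031646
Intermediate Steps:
b = -13 (b = -6 - 7 = -13)
A(w, y) = 120 (A(w, y) = -8*(-15) = 120)
P(g) = 124 (P(g) = 4 - (-1)*120 = 4 - 1*(-120) = 4 + 120 = 124)
W(k, f) = -14 + 2*f (W(k, f) = 2*f - 14 = -14 + 2*f)
1/(W(311, -213) + P(2)) = 1/((-14 + 2*(-213)) + 124) = 1/((-14 - 426) + 124) = 1/(-440 + 124) = 1/(-316) = -1/316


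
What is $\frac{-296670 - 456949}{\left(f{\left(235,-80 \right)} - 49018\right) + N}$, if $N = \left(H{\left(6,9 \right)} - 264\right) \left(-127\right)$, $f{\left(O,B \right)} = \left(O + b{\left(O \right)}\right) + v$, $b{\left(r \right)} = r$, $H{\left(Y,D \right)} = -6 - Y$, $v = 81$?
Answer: $\frac{753619}{13415} \approx 56.177$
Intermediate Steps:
$f{\left(O,B \right)} = 81 + 2 O$ ($f{\left(O,B \right)} = \left(O + O\right) + 81 = 2 O + 81 = 81 + 2 O$)
$N = 35052$ ($N = \left(\left(-6 - 6\right) - 264\right) \left(-127\right) = \left(-12 - 264\right) \left(-127\right) = \left(-276\right) \left(-127\right) = 35052$)
$\frac{-296670 - 456949}{\left(f{\left(235,-80 \right)} - 49018\right) + N} = \frac{-296670 - 456949}{\left(\left(81 + 2 \cdot 235\right) - 49018\right) + 35052} = - \frac{753619}{\left(\left(81 + 470\right) - 49018\right) + 35052} = - \frac{753619}{\left(551 - 49018\right) + 35052} = - \frac{753619}{-48467 + 35052} = - \frac{753619}{-13415} = \left(-753619\right) \left(- \frac{1}{13415}\right) = \frac{753619}{13415}$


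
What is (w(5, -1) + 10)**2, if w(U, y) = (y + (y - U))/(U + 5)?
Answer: 8649/100 ≈ 86.490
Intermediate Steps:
w(U, y) = (-U + 2*y)/(5 + U)
(w(5, -1) + 10)**2 = ((-1*5 + 2*(-1))/(5 + 5) + 10)**2 = ((-5 - 2)/10 + 10)**2 = ((1/10)*(-7) + 10)**2 = (-7/10 + 10)**2 = (93/10)**2 = 8649/100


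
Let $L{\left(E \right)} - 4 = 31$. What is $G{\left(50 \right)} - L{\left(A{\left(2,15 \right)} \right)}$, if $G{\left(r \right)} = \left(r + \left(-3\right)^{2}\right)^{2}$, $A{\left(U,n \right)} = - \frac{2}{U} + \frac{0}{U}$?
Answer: $3446$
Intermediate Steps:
$A{\left(U,n \right)} = - \frac{2}{U}$ ($A{\left(U,n \right)} = - \frac{2}{U} + 0 = - \frac{2}{U}$)
$L{\left(E \right)} = 35$ ($L{\left(E \right)} = 4 + 31 = 35$)
$G{\left(r \right)} = \left(9 + r\right)^{2}$ ($G{\left(r \right)} = \left(r + 9\right)^{2} = \left(9 + r\right)^{2}$)
$G{\left(50 \right)} - L{\left(A{\left(2,15 \right)} \right)} = \left(9 + 50\right)^{2} - 35 = 59^{2} - 35 = 3481 - 35 = 3446$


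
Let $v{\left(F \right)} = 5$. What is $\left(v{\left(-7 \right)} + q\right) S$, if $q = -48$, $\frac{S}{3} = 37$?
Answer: $-4773$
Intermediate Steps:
$S = 111$ ($S = 3 \cdot 37 = 111$)
$\left(v{\left(-7 \right)} + q\right) S = \left(5 - 48\right) 111 = \left(-43\right) 111 = -4773$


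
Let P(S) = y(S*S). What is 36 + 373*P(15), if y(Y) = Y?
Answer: 83961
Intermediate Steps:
P(S) = S**2 (P(S) = S*S = S**2)
36 + 373*P(15) = 36 + 373*15**2 = 36 + 373*225 = 36 + 83925 = 83961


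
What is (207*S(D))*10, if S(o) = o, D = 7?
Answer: 14490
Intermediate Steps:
(207*S(D))*10 = (207*7)*10 = 1449*10 = 14490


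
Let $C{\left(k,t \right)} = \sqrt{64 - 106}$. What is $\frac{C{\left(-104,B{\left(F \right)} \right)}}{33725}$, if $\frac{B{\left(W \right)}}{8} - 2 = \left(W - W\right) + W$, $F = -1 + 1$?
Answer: $\frac{i \sqrt{42}}{33725} \approx 0.00019216 i$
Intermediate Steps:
$F = 0$
$B{\left(W \right)} = 16 + 8 W$ ($B{\left(W \right)} = 16 + 8 \left(\left(W - W\right) + W\right) = 16 + 8 \left(0 + W\right) = 16 + 8 W$)
$C{\left(k,t \right)} = i \sqrt{42}$ ($C{\left(k,t \right)} = \sqrt{-42} = i \sqrt{42}$)
$\frac{C{\left(-104,B{\left(F \right)} \right)}}{33725} = \frac{i \sqrt{42}}{33725}$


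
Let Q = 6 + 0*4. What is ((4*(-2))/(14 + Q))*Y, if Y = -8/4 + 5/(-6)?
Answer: 17/15 ≈ 1.1333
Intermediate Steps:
Y = -17/6 (Y = -8*¼ + 5*(-⅙) = -2 - ⅚ = -17/6 ≈ -2.8333)
Q = 6 (Q = 6 + 0 = 6)
((4*(-2))/(14 + Q))*Y = ((4*(-2))/(14 + 6))*(-17/6) = (-8/20)*(-17/6) = ((1/20)*(-8))*(-17/6) = -⅖*(-17/6) = 17/15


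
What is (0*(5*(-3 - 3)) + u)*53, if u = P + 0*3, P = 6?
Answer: 318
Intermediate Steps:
u = 6 (u = 6 + 0*3 = 6 + 0 = 6)
(0*(5*(-3 - 3)) + u)*53 = (0*(5*(-3 - 3)) + 6)*53 = (0*(5*(-6)) + 6)*53 = (0*(-30) + 6)*53 = (0 + 6)*53 = 6*53 = 318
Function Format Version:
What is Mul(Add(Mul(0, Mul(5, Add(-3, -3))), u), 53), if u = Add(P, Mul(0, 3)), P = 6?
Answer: 318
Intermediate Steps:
u = 6 (u = Add(6, Mul(0, 3)) = Add(6, 0) = 6)
Mul(Add(Mul(0, Mul(5, Add(-3, -3))), u), 53) = Mul(Add(Mul(0, Mul(5, Add(-3, -3))), 6), 53) = Mul(Add(Mul(0, Mul(5, -6)), 6), 53) = Mul(Add(Mul(0, -30), 6), 53) = Mul(Add(0, 6), 53) = Mul(6, 53) = 318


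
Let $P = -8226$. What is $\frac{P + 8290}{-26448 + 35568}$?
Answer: $\frac{2}{285} \approx 0.0070175$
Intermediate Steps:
$\frac{P + 8290}{-26448 + 35568} = \frac{-8226 + 8290}{-26448 + 35568} = \frac{64}{9120} = 64 \cdot \frac{1}{9120} = \frac{2}{285}$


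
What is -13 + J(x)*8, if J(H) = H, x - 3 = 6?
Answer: 59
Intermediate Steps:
x = 9 (x = 3 + 6 = 9)
-13 + J(x)*8 = -13 + 9*8 = -13 + 72 = 59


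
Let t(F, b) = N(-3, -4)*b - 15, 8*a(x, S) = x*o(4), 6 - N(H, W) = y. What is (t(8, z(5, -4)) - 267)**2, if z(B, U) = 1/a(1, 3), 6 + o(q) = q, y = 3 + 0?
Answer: 86436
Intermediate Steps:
y = 3
N(H, W) = 3 (N(H, W) = 6 - 1*3 = 6 - 3 = 3)
o(q) = -6 + q
a(x, S) = -x/4 (a(x, S) = (x*(-6 + 4))/8 = (x*(-2))/8 = (-2*x)/8 = -x/4)
z(B, U) = -4 (z(B, U) = 1/(-1/4*1) = 1/(-1/4) = -4)
t(F, b) = -15 + 3*b (t(F, b) = 3*b - 15 = -15 + 3*b)
(t(8, z(5, -4)) - 267)**2 = ((-15 + 3*(-4)) - 267)**2 = ((-15 - 12) - 267)**2 = (-27 - 267)**2 = (-294)**2 = 86436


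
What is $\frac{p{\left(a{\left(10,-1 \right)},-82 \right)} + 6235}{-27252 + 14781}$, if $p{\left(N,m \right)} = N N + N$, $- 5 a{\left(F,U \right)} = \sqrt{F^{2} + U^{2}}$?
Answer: $- \frac{51992}{103925} + \frac{\sqrt{101}}{62355} \approx -0.50012$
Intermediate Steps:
$a{\left(F,U \right)} = - \frac{\sqrt{F^{2} + U^{2}}}{5}$
$p{\left(N,m \right)} = N + N^{2}$ ($p{\left(N,m \right)} = N^{2} + N = N + N^{2}$)
$\frac{p{\left(a{\left(10,-1 \right)},-82 \right)} + 6235}{-27252 + 14781} = \frac{- \frac{\sqrt{10^{2} + \left(-1\right)^{2}}}{5} \left(1 - \frac{\sqrt{10^{2} + \left(-1\right)^{2}}}{5}\right) + 6235}{-27252 + 14781} = \frac{- \frac{\sqrt{100 + 1}}{5} \left(1 - \frac{\sqrt{100 + 1}}{5}\right) + 6235}{-12471} = \left(- \frac{\sqrt{101}}{5} \left(1 - \frac{\sqrt{101}}{5}\right) + 6235\right) \left(- \frac{1}{12471}\right) = \left(- \frac{\sqrt{101} \left(1 - \frac{\sqrt{101}}{5}\right)}{5} + 6235\right) \left(- \frac{1}{12471}\right) = \left(6235 - \frac{\sqrt{101} \left(1 - \frac{\sqrt{101}}{5}\right)}{5}\right) \left(- \frac{1}{12471}\right) = - \frac{6235}{12471} + \frac{\sqrt{101} \left(1 - \frac{\sqrt{101}}{5}\right)}{62355}$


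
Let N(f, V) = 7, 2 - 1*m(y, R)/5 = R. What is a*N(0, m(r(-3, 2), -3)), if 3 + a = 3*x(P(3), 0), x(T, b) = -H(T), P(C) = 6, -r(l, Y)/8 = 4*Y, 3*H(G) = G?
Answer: -63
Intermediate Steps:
H(G) = G/3
r(l, Y) = -32*Y
m(y, R) = 10 - 5*R
x(T, b) = -T/3
a = -9 (a = -3 + 3*(-⅓*6) = -3 + 3*(-2) = -3 - 6 = -9)
a*N(0, m(r(-3, 2), -3)) = -9*7 = -63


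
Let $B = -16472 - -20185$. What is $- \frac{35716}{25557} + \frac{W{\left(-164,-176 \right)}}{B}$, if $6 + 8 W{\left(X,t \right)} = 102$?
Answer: $- \frac{132306824}{94893141} \approx -1.3943$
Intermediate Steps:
$W{\left(X,t \right)} = 12$ ($W{\left(X,t \right)} = - \frac{3}{4} + \frac{1}{8} \cdot 102 = - \frac{3}{4} + \frac{51}{4} = 12$)
$B = 3713$ ($B = -16472 + 20185 = 3713$)
$- \frac{35716}{25557} + \frac{W{\left(-164,-176 \right)}}{B} = - \frac{35716}{25557} + \frac{12}{3713} = - \frac{132306824}{94893141}$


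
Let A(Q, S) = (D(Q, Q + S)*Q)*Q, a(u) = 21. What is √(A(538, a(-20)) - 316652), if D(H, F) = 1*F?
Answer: 4*√10092659 ≈ 12708.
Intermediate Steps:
D(H, F) = F
A(Q, S) = Q²*(Q + S) (A(Q, S) = ((Q + S)*Q)*Q = (Q*(Q + S))*Q = Q²*(Q + S))
√(A(538, a(-20)) - 316652) = √(538²*(538 + 21) - 316652) = √(289444*559 - 316652) = √(161799196 - 316652) = √161482544 = 4*√10092659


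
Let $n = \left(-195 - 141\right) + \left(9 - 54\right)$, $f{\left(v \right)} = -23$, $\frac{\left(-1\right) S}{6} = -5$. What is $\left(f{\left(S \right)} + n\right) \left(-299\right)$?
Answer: $120796$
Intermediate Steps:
$S = 30$ ($S = \left(-6\right) \left(-5\right) = 30$)
$n = -381$ ($n = -336 + \left(9 - 54\right) = -336 - 45 = -381$)
$\left(f{\left(S \right)} + n\right) \left(-299\right) = \left(-23 - 381\right) \left(-299\right) = \left(-404\right) \left(-299\right) = 120796$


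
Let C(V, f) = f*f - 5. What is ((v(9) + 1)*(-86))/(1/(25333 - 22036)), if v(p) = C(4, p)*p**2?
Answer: -1745768094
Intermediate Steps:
C(V, f) = -5 + f**2 (C(V, f) = f**2 - 5 = -5 + f**2)
v(p) = p**2*(-5 + p**2) (v(p) = (-5 + p**2)*p**2 = p**2*(-5 + p**2))
((v(9) + 1)*(-86))/(1/(25333 - 22036)) = ((9**2*(-5 + 9**2) + 1)*(-86))/(1/(25333 - 22036)) = ((81*(-5 + 81) + 1)*(-86))/(1/3297) = ((81*76 + 1)*(-86))/(1/3297) = ((6156 + 1)*(-86))*3297 = (6157*(-86))*3297 = -529502*3297 = -1745768094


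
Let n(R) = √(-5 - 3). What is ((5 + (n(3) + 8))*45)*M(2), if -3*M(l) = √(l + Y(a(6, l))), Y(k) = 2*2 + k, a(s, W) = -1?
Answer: -195*√5 - 30*I*√10 ≈ -436.03 - 94.868*I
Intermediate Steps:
n(R) = 2*I*√2 (n(R) = √(-8) = 2*I*√2)
Y(k) = 4 + k
M(l) = -√(3 + l)/3 (M(l) = -√(l + (4 - 1))/3 = -√(l + 3)/3 = -√(3 + l)/3)
((5 + (n(3) + 8))*45)*M(2) = ((5 + (2*I*√2 + 8))*45)*(-√(3 + 2)/3) = ((5 + (8 + 2*I*√2))*45)*(-√5/3) = ((13 + 2*I*√2)*45)*(-√5/3) = (585 + 90*I*√2)*(-√5/3) = -√5*(585 + 90*I*√2)/3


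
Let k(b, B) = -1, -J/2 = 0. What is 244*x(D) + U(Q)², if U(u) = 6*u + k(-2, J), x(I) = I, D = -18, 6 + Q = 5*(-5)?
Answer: 30577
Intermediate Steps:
J = 0 (J = -2*0 = 0)
Q = -31 (Q = -6 + 5*(-5) = -6 - 25 = -31)
U(u) = -1 + 6*u (U(u) = 6*u - 1 = -1 + 6*u)
244*x(D) + U(Q)² = 244*(-18) + (-1 + 6*(-31))² = -4392 + (-1 - 186)² = -4392 + (-187)² = -4392 + 34969 = 30577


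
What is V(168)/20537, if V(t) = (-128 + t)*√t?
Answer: 80*√42/20537 ≈ 0.025245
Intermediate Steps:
V(t) = √t*(-128 + t)
V(168)/20537 = (√168*(-128 + 168))/20537 = ((2*√42)*40)*(1/20537) = (80*√42)*(1/20537) = 80*√42/20537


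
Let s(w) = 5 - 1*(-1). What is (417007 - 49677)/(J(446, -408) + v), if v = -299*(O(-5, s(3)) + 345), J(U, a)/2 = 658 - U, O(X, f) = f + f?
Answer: -367330/106319 ≈ -3.4550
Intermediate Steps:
s(w) = 6 (s(w) = 5 + 1 = 6)
O(X, f) = 2*f
J(U, a) = 1316 - 2*U (J(U, a) = 2*(658 - U) = 1316 - 2*U)
v = -106743 (v = -299*(2*6 + 345) = -299*(12 + 345) = -299*357 = -106743)
(417007 - 49677)/(J(446, -408) + v) = (417007 - 49677)/((1316 - 2*446) - 106743) = 367330/((1316 - 892) - 106743) = 367330/(424 - 106743) = 367330/(-106319) = 367330*(-1/106319) = -367330/106319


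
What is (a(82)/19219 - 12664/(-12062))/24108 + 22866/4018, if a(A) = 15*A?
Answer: 1135892037463/199596656658 ≈ 5.6909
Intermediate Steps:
(a(82)/19219 - 12664/(-12062))/24108 + 22866/4018 = ((15*82)/19219 - 12664/(-12062))/24108 + 22866/4018 = (1230*(1/19219) - 12664*(-1/12062))*(1/24108) + 22866*(1/4018) = (1230/19219 + 6332/6031)*(1/24108) + 11433/2009 = (129112838/115909789)*(1/24108) + 11433/2009 = 64556419/1397176596606 + 11433/2009 = 1135892037463/199596656658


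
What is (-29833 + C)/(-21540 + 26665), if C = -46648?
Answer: -76481/5125 ≈ -14.923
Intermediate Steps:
(-29833 + C)/(-21540 + 26665) = (-29833 - 46648)/(-21540 + 26665) = -76481/5125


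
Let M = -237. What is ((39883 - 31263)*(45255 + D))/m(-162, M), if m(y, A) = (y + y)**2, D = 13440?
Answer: 42162575/8748 ≈ 4819.7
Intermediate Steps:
m(y, A) = 4*y**2 (m(y, A) = (2*y)**2 = 4*y**2)
((39883 - 31263)*(45255 + D))/m(-162, M) = ((39883 - 31263)*(45255 + 13440))/((4*(-162)**2)) = (8620*58695)/((4*26244)) = 505950900/104976 = 505950900*(1/104976) = 42162575/8748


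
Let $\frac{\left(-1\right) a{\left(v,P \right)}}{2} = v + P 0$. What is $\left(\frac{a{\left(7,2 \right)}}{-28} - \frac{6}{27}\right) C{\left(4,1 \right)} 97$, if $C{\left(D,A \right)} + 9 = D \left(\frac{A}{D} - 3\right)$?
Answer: $- \frac{4850}{9} \approx -538.89$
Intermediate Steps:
$a{\left(v,P \right)} = - 2 v$ ($a{\left(v,P \right)} = - 2 \left(v + P 0\right) = - 2 \left(v + 0\right) = - 2 v$)
$C{\left(D,A \right)} = -9 + D \left(-3 + \frac{A}{D}\right)$ ($C{\left(D,A \right)} = -9 + D \left(\frac{A}{D} - 3\right) = -9 + D \left(-3 + \frac{A}{D}\right)$)
$\left(\frac{a{\left(7,2 \right)}}{-28} - \frac{6}{27}\right) C{\left(4,1 \right)} 97 = \left(\frac{\left(-2\right) 7}{-28} - \frac{6}{27}\right) \left(-9 + 1 - 12\right) 97 = \left(\left(-14\right) \left(- \frac{1}{28}\right) - \frac{2}{9}\right) \left(-9 + 1 - 12\right) 97 = \left(\frac{1}{2} - \frac{2}{9}\right) \left(-20\right) 97 = \frac{5}{18} \left(-20\right) 97 = \left(- \frac{50}{9}\right) 97 = - \frac{4850}{9}$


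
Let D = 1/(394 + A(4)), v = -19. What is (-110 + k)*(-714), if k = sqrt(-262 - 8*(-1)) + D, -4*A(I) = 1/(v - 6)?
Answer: 3094483140/39401 - 714*I*sqrt(254) ≈ 78538.0 - 11379.0*I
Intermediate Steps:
A(I) = 1/100 (A(I) = -1/(4*(-19 - 6)) = -1/4/(-25) = -1/4*(-1/25) = 1/100)
D = 100/39401 (D = 1/(394 + 1/100) = 1/(39401/100) = 100/39401 ≈ 0.0025380)
k = 100/39401 + I*sqrt(254) (k = sqrt(-262 - 8*(-1)) + 100/39401 = sqrt(-262 + 8) + 100/39401 = sqrt(-254) + 100/39401 = I*sqrt(254) + 100/39401 = 100/39401 + I*sqrt(254) ≈ 0.002538 + 15.937*I)
(-110 + k)*(-714) = (-110 + (100/39401 + I*sqrt(254)))*(-714) = (-4334010/39401 + I*sqrt(254))*(-714) = 3094483140/39401 - 714*I*sqrt(254)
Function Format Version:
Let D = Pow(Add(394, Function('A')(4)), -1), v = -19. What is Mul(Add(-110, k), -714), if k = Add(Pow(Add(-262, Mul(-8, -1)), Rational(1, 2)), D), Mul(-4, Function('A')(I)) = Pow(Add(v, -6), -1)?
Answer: Add(Rational(3094483140, 39401), Mul(-714, I, Pow(254, Rational(1, 2)))) ≈ Add(78538., Mul(-11379., I))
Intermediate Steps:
Function('A')(I) = Rational(1, 100) (Function('A')(I) = Mul(Rational(-1, 4), Pow(Add(-19, -6), -1)) = Mul(Rational(-1, 4), Pow(-25, -1)) = Mul(Rational(-1, 4), Rational(-1, 25)) = Rational(1, 100))
D = Rational(100, 39401) (D = Pow(Add(394, Rational(1, 100)), -1) = Pow(Rational(39401, 100), -1) = Rational(100, 39401) ≈ 0.0025380)
k = Add(Rational(100, 39401), Mul(I, Pow(254, Rational(1, 2)))) (k = Add(Pow(Add(-262, Mul(-8, -1)), Rational(1, 2)), Rational(100, 39401)) = Add(Pow(Add(-262, 8), Rational(1, 2)), Rational(100, 39401)) = Add(Pow(-254, Rational(1, 2)), Rational(100, 39401)) = Add(Mul(I, Pow(254, Rational(1, 2))), Rational(100, 39401)) = Add(Rational(100, 39401), Mul(I, Pow(254, Rational(1, 2)))) ≈ Add(0.0025380, Mul(15.937, I)))
Mul(Add(-110, k), -714) = Mul(Add(-110, Add(Rational(100, 39401), Mul(I, Pow(254, Rational(1, 2))))), -714) = Mul(Add(Rational(-4334010, 39401), Mul(I, Pow(254, Rational(1, 2)))), -714) = Add(Rational(3094483140, 39401), Mul(-714, I, Pow(254, Rational(1, 2))))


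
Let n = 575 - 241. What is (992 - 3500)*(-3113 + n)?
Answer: 6969732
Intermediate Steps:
n = 334
(992 - 3500)*(-3113 + n) = (992 - 3500)*(-3113 + 334) = -2508*(-2779) = 6969732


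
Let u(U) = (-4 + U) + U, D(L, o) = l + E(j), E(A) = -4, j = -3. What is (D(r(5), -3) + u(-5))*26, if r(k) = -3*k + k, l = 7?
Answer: -286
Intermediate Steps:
r(k) = -2*k
D(L, o) = 3 (D(L, o) = 7 - 4 = 3)
u(U) = -4 + 2*U
(D(r(5), -3) + u(-5))*26 = (3 + (-4 + 2*(-5)))*26 = (3 + (-4 - 10))*26 = (3 - 14)*26 = -11*26 = -286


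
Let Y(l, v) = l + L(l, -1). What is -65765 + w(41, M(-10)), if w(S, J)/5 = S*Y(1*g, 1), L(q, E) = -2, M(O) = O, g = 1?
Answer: -65970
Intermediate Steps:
Y(l, v) = -2 + l (Y(l, v) = l - 2 = -2 + l)
w(S, J) = -5*S (w(S, J) = 5*(S*(-2 + 1*1)) = 5*(S*(-2 + 1)) = 5*(S*(-1)) = 5*(-S) = -5*S)
-65765 + w(41, M(-10)) = -65765 - 5*41 = -65765 - 205 = -65970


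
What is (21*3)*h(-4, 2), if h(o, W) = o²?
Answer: 1008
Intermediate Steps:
(21*3)*h(-4, 2) = (21*3)*(-4)² = 63*16 = 1008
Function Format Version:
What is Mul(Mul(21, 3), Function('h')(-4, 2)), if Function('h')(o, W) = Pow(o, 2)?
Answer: 1008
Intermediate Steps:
Mul(Mul(21, 3), Function('h')(-4, 2)) = Mul(Mul(21, 3), Pow(-4, 2)) = Mul(63, 16) = 1008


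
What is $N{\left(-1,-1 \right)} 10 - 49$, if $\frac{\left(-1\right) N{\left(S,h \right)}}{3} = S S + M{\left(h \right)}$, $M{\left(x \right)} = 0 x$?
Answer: $-79$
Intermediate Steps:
$M{\left(x \right)} = 0$
$N{\left(S,h \right)} = - 3 S^{2}$ ($N{\left(S,h \right)} = - 3 \left(S S + 0\right) = - 3 \left(S^{2} + 0\right) = - 3 S^{2}$)
$N{\left(-1,-1 \right)} 10 - 49 = - 3 \left(-1\right)^{2} \cdot 10 - 49 = \left(-3\right) 1 \cdot 10 - 49 = \left(-3\right) 10 - 49 = -30 - 49 = -79$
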